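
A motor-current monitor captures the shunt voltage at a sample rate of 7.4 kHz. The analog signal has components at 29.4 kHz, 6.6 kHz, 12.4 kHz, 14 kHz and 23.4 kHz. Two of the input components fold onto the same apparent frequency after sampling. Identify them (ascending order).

6.6 kHz, 14 kHz

fs/2 = 3.7 kHz.
29.4 kHz mod fs = 7.2 kHz.
7.2 kHz > fs/2 = 3.7 kHz, folds to fs − 7.2 kHz = 0.2 kHz.
6.6 kHz > fs/2 = 3.7 kHz, folds to fs − 6.6 kHz = 0.8 kHz.
12.4 kHz mod fs = 5 kHz.
5 kHz > fs/2 = 3.7 kHz, folds to fs − 5 kHz = 2.4 kHz.
14 kHz mod fs = 6.6 kHz.
6.6 kHz > fs/2 = 3.7 kHz, folds to fs − 6.6 kHz = 0.8 kHz.
23.4 kHz mod fs = 1.2 kHz.
1.2 kHz ≤ fs/2 = 3.7 kHz, appears at 1.2 kHz.
6.6 kHz and 14 kHz both map to 0.8 kHz.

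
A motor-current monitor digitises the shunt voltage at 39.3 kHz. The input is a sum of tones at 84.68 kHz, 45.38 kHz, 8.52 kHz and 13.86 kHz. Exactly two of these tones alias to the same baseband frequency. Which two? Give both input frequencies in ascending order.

45.38 kHz, 84.68 kHz

fs/2 = 19.65 kHz.
84.68 kHz mod fs = 6.08 kHz.
6.08 kHz ≤ fs/2 = 19.65 kHz, appears at 6.08 kHz.
45.38 kHz mod fs = 6.08 kHz.
6.08 kHz ≤ fs/2 = 19.65 kHz, appears at 6.08 kHz.
8.52 kHz ≤ fs/2 = 19.65 kHz, passes unchanged.
13.86 kHz ≤ fs/2 = 19.65 kHz, passes unchanged.
45.38 kHz and 84.68 kHz both map to 6.08 kHz.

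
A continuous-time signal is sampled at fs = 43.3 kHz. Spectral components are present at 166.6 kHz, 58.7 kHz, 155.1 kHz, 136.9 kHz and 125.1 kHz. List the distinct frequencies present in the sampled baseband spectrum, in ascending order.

fs/2 = 21.65 kHz.
166.6 kHz mod fs = 36.7 kHz.
36.7 kHz > fs/2 = 21.65 kHz, folds to fs − 36.7 kHz = 6.6 kHz.
58.7 kHz mod fs = 15.4 kHz.
15.4 kHz ≤ fs/2 = 21.65 kHz, appears at 15.4 kHz.
155.1 kHz mod fs = 25.2 kHz.
25.2 kHz > fs/2 = 21.65 kHz, folds to fs − 25.2 kHz = 18.1 kHz.
136.9 kHz mod fs = 7 kHz.
7 kHz ≤ fs/2 = 21.65 kHz, appears at 7 kHz.
125.1 kHz mod fs = 38.5 kHz.
38.5 kHz > fs/2 = 21.65 kHz, folds to fs − 38.5 kHz = 4.8 kHz.
Distinct values: {4.8 kHz, 6.6 kHz, 7 kHz, 15.4 kHz, 18.1 kHz}.

4.8 kHz, 6.6 kHz, 7 kHz, 15.4 kHz, 18.1 kHz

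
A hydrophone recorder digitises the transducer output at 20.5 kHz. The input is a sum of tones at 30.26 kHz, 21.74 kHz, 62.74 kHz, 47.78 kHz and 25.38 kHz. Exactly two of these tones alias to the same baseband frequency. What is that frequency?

1.24 kHz

fs/2 = 10.25 kHz.
30.26 kHz mod fs = 9.76 kHz.
9.76 kHz ≤ fs/2 = 10.25 kHz, appears at 9.76 kHz.
21.74 kHz mod fs = 1.24 kHz.
1.24 kHz ≤ fs/2 = 10.25 kHz, appears at 1.24 kHz.
62.74 kHz mod fs = 1.24 kHz.
1.24 kHz ≤ fs/2 = 10.25 kHz, appears at 1.24 kHz.
47.78 kHz mod fs = 6.78 kHz.
6.78 kHz ≤ fs/2 = 10.25 kHz, appears at 6.78 kHz.
25.38 kHz mod fs = 4.88 kHz.
4.88 kHz ≤ fs/2 = 10.25 kHz, appears at 4.88 kHz.
21.74 kHz and 62.74 kHz both map to 1.24 kHz.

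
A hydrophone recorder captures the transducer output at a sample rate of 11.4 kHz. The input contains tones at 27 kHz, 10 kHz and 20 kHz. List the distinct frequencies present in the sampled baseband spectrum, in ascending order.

fs/2 = 5.7 kHz.
27 kHz mod fs = 4.2 kHz.
4.2 kHz ≤ fs/2 = 5.7 kHz, appears at 4.2 kHz.
10 kHz > fs/2 = 5.7 kHz, folds to fs − 10 kHz = 1.4 kHz.
20 kHz mod fs = 8.6 kHz.
8.6 kHz > fs/2 = 5.7 kHz, folds to fs − 8.6 kHz = 2.8 kHz.
Distinct values: {1.4 kHz, 2.8 kHz, 4.2 kHz}.

1.4 kHz, 2.8 kHz, 4.2 kHz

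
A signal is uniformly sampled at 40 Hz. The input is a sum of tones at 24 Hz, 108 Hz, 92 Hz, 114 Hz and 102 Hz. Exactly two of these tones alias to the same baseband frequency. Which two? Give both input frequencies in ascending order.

fs/2 = 20 Hz.
24 Hz > fs/2 = 20 Hz, folds to fs − 24 Hz = 16 Hz.
108 Hz mod fs = 28 Hz.
28 Hz > fs/2 = 20 Hz, folds to fs − 28 Hz = 12 Hz.
92 Hz mod fs = 12 Hz.
12 Hz ≤ fs/2 = 20 Hz, appears at 12 Hz.
114 Hz mod fs = 34 Hz.
34 Hz > fs/2 = 20 Hz, folds to fs − 34 Hz = 6 Hz.
102 Hz mod fs = 22 Hz.
22 Hz > fs/2 = 20 Hz, folds to fs − 22 Hz = 18 Hz.
92 Hz and 108 Hz both map to 12 Hz.

92 Hz, 108 Hz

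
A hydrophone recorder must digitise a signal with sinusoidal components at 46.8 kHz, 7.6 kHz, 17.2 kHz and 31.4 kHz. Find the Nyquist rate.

Highest-frequency component: 46.8 kHz.
Nyquist rate = 2 × 46.8 kHz = 93.6 kHz.

93.6 kHz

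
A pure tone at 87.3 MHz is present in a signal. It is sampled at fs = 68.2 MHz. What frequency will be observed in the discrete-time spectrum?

19.1 MHz

87.3 MHz mod fs = 19.1 MHz.
19.1 MHz ≤ fs/2 = 34.1 MHz, appears at 19.1 MHz.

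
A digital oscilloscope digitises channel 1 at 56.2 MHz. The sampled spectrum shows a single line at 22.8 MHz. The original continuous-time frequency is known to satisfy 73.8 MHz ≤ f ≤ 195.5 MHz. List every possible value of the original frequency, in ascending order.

Frequencies that alias to 22.8 MHz are k·fs ± 22.8 MHz for integer k ≥ 0.
k=0: 22.8 MHz.
k=1: 33.4 MHz, 79 MHz.
k=2: 89.6 MHz, 135.2 MHz.
k=3: 145.8 MHz, 191.4 MHz.
k=4: 202 MHz, 247.6 MHz.
Within [73.8 MHz, 195.5 MHz]: 79 MHz, 89.6 MHz, 135.2 MHz, 145.8 MHz, 191.4 MHz.

79 MHz, 89.6 MHz, 135.2 MHz, 145.8 MHz, 191.4 MHz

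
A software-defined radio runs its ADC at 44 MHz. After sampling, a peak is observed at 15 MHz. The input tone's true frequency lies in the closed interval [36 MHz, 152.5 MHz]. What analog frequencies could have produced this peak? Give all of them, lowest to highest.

59 MHz, 73 MHz, 103 MHz, 117 MHz, 147 MHz

Frequencies that alias to 15 MHz are k·fs ± 15 MHz for integer k ≥ 0.
k=0: 15 MHz.
k=1: 29 MHz, 59 MHz.
k=2: 73 MHz, 103 MHz.
k=3: 117 MHz, 147 MHz.
k=4: 161 MHz, 191 MHz.
Within [36 MHz, 152.5 MHz]: 59 MHz, 73 MHz, 103 MHz, 117 MHz, 147 MHz.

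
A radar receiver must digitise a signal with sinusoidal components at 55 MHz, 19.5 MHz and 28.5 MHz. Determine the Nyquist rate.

Highest-frequency component: 55 MHz.
Nyquist rate = 2 × 55 MHz = 110 MHz.

110 MHz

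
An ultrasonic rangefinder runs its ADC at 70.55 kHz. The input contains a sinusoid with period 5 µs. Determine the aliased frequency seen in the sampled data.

T = 5 µs → f = 1/T = 200 kHz.
200 kHz mod fs = 58.9 kHz.
58.9 kHz > fs/2 = 35.275 kHz, folds to fs − 58.9 kHz = 11.65 kHz.

11.65 kHz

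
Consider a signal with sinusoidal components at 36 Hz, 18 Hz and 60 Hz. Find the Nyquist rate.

Highest-frequency component: 60 Hz.
Nyquist rate = 2 × 60 Hz = 120 Hz.

120 Hz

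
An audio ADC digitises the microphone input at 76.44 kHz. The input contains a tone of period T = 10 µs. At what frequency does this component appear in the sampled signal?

23.56 kHz

T = 10 µs → f = 1/T = 100 kHz.
100 kHz mod fs = 23.56 kHz.
23.56 kHz ≤ fs/2 = 38.22 kHz, appears at 23.56 kHz.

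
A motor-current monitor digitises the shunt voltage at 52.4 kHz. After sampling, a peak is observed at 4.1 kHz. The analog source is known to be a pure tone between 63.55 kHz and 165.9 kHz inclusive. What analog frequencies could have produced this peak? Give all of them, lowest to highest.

100.7 kHz, 108.9 kHz, 153.1 kHz, 161.3 kHz

Frequencies that alias to 4.1 kHz are k·fs ± 4.1 kHz for integer k ≥ 0.
k=0: 4.1 kHz.
k=1: 48.3 kHz, 56.5 kHz.
k=2: 100.7 kHz, 108.9 kHz.
k=3: 153.1 kHz, 161.3 kHz.
k=4: 205.5 kHz, 213.7 kHz.
Within [63.55 kHz, 165.9 kHz]: 100.7 kHz, 108.9 kHz, 153.1 kHz, 161.3 kHz.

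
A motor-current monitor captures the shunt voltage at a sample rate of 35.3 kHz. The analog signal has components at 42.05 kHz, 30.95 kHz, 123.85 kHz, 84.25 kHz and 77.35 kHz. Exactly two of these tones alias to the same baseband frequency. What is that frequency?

fs/2 = 17.65 kHz.
42.05 kHz mod fs = 6.75 kHz.
6.75 kHz ≤ fs/2 = 17.65 kHz, appears at 6.75 kHz.
30.95 kHz > fs/2 = 17.65 kHz, folds to fs − 30.95 kHz = 4.35 kHz.
123.85 kHz mod fs = 17.95 kHz.
17.95 kHz > fs/2 = 17.65 kHz, folds to fs − 17.95 kHz = 17.35 kHz.
84.25 kHz mod fs = 13.65 kHz.
13.65 kHz ≤ fs/2 = 17.65 kHz, appears at 13.65 kHz.
77.35 kHz mod fs = 6.75 kHz.
6.75 kHz ≤ fs/2 = 17.65 kHz, appears at 6.75 kHz.
42.05 kHz and 77.35 kHz both map to 6.75 kHz.

6.75 kHz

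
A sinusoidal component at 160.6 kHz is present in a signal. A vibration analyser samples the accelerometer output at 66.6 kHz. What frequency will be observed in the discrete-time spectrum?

27.4 kHz

160.6 kHz mod fs = 27.4 kHz.
27.4 kHz ≤ fs/2 = 33.3 kHz, appears at 27.4 kHz.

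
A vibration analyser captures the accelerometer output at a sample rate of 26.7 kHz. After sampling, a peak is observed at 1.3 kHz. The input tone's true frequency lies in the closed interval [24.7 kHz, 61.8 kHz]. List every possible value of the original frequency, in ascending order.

Frequencies that alias to 1.3 kHz are k·fs ± 1.3 kHz for integer k ≥ 0.
k=0: 1.3 kHz.
k=1: 25.4 kHz, 28 kHz.
k=2: 52.1 kHz, 54.7 kHz.
k=3: 78.8 kHz, 81.4 kHz.
Within [24.7 kHz, 61.8 kHz]: 25.4 kHz, 28 kHz, 52.1 kHz, 54.7 kHz.

25.4 kHz, 28 kHz, 52.1 kHz, 54.7 kHz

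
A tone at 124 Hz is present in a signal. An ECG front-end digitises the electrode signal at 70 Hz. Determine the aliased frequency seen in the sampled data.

16 Hz

124 Hz mod fs = 54 Hz.
54 Hz > fs/2 = 35 Hz, folds to fs − 54 Hz = 16 Hz.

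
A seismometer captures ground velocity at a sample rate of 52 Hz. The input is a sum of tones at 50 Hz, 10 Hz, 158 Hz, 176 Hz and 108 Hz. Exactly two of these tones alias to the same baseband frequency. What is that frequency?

fs/2 = 26 Hz.
50 Hz > fs/2 = 26 Hz, folds to fs − 50 Hz = 2 Hz.
10 Hz ≤ fs/2 = 26 Hz, passes unchanged.
158 Hz mod fs = 2 Hz.
2 Hz ≤ fs/2 = 26 Hz, appears at 2 Hz.
176 Hz mod fs = 20 Hz.
20 Hz ≤ fs/2 = 26 Hz, appears at 20 Hz.
108 Hz mod fs = 4 Hz.
4 Hz ≤ fs/2 = 26 Hz, appears at 4 Hz.
50 Hz and 158 Hz both map to 2 Hz.

2 Hz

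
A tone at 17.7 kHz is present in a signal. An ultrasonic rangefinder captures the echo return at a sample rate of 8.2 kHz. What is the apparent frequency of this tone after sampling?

17.7 kHz mod fs = 1.3 kHz.
1.3 kHz ≤ fs/2 = 4.1 kHz, appears at 1.3 kHz.

1.3 kHz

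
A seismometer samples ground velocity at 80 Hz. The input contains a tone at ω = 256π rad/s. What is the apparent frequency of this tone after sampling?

ω = 256π rad/s → f = ω/(2π) = 128 Hz.
128 Hz mod fs = 48 Hz.
48 Hz > fs/2 = 40 Hz, folds to fs − 48 Hz = 32 Hz.

32 Hz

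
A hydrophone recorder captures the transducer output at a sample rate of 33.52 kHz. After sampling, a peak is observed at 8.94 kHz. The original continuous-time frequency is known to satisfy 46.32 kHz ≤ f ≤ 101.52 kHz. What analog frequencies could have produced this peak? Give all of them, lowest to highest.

58.1 kHz, 75.98 kHz, 91.62 kHz

Frequencies that alias to 8.94 kHz are k·fs ± 8.94 kHz for integer k ≥ 0.
k=0: 8.94 kHz.
k=1: 24.58 kHz, 42.46 kHz.
k=2: 58.1 kHz, 75.98 kHz.
k=3: 91.62 kHz, 109.5 kHz.
k=4: 125.14 kHz, 143.02 kHz.
Within [46.32 kHz, 101.52 kHz]: 58.1 kHz, 75.98 kHz, 91.62 kHz.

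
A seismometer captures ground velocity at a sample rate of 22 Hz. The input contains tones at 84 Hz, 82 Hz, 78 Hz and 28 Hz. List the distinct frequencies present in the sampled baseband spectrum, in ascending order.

fs/2 = 11 Hz.
84 Hz mod fs = 18 Hz.
18 Hz > fs/2 = 11 Hz, folds to fs − 18 Hz = 4 Hz.
82 Hz mod fs = 16 Hz.
16 Hz > fs/2 = 11 Hz, folds to fs − 16 Hz = 6 Hz.
78 Hz mod fs = 12 Hz.
12 Hz > fs/2 = 11 Hz, folds to fs − 12 Hz = 10 Hz.
28 Hz mod fs = 6 Hz.
6 Hz ≤ fs/2 = 11 Hz, appears at 6 Hz.
Distinct values: {4 Hz, 6 Hz, 10 Hz}.

4 Hz, 6 Hz, 10 Hz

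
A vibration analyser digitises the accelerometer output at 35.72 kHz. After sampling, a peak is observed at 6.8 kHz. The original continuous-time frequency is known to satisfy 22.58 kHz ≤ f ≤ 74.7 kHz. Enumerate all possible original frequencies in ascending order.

28.92 kHz, 42.52 kHz, 64.64 kHz

Frequencies that alias to 6.8 kHz are k·fs ± 6.8 kHz for integer k ≥ 0.
k=0: 6.8 kHz.
k=1: 28.92 kHz, 42.52 kHz.
k=2: 64.64 kHz, 78.24 kHz.
k=3: 100.36 kHz, 113.96 kHz.
Within [22.58 kHz, 74.7 kHz]: 28.92 kHz, 42.52 kHz, 64.64 kHz.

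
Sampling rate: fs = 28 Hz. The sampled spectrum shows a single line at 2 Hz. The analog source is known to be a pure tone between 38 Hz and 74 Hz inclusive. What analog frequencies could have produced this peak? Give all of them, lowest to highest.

Frequencies that alias to 2 Hz are k·fs ± 2 Hz for integer k ≥ 0.
k=0: 2 Hz.
k=1: 26 Hz, 30 Hz.
k=2: 54 Hz, 58 Hz.
k=3: 82 Hz, 86 Hz.
Within [38 Hz, 74 Hz]: 54 Hz, 58 Hz.

54 Hz, 58 Hz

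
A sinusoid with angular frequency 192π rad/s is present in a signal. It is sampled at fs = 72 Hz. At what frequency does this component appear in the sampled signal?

ω = 192π rad/s → f = ω/(2π) = 96 Hz.
96 Hz mod fs = 24 Hz.
24 Hz ≤ fs/2 = 36 Hz, appears at 24 Hz.

24 Hz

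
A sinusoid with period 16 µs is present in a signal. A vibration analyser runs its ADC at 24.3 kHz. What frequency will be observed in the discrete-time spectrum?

T = 16 µs → f = 1/T = 62.5 kHz.
62.5 kHz mod fs = 13.9 kHz.
13.9 kHz > fs/2 = 12.15 kHz, folds to fs − 13.9 kHz = 10.4 kHz.

10.4 kHz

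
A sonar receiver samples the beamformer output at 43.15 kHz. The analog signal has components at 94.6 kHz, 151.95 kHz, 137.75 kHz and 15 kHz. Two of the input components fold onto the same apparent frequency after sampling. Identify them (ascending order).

fs/2 = 21.575 kHz.
94.6 kHz mod fs = 8.3 kHz.
8.3 kHz ≤ fs/2 = 21.575 kHz, appears at 8.3 kHz.
151.95 kHz mod fs = 22.5 kHz.
22.5 kHz > fs/2 = 21.575 kHz, folds to fs − 22.5 kHz = 20.65 kHz.
137.75 kHz mod fs = 8.3 kHz.
8.3 kHz ≤ fs/2 = 21.575 kHz, appears at 8.3 kHz.
15 kHz ≤ fs/2 = 21.575 kHz, passes unchanged.
94.6 kHz and 137.75 kHz both map to 8.3 kHz.

94.6 kHz, 137.75 kHz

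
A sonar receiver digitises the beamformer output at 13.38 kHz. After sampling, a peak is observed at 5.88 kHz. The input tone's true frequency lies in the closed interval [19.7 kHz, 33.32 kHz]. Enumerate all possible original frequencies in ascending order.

Frequencies that alias to 5.88 kHz are k·fs ± 5.88 kHz for integer k ≥ 0.
k=0: 5.88 kHz.
k=1: 7.5 kHz, 19.26 kHz.
k=2: 20.88 kHz, 32.64 kHz.
k=3: 34.26 kHz, 46.02 kHz.
Within [19.7 kHz, 33.32 kHz]: 20.88 kHz, 32.64 kHz.

20.88 kHz, 32.64 kHz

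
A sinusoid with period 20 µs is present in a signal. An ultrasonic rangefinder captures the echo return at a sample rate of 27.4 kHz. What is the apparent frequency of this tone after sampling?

T = 20 µs → f = 1/T = 50 kHz.
50 kHz mod fs = 22.6 kHz.
22.6 kHz > fs/2 = 13.7 kHz, folds to fs − 22.6 kHz = 4.8 kHz.

4.8 kHz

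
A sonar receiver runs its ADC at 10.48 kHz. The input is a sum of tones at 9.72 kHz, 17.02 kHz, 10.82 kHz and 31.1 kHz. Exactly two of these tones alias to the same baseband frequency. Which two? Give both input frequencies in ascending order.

fs/2 = 5.24 kHz.
9.72 kHz > fs/2 = 5.24 kHz, folds to fs − 9.72 kHz = 0.76 kHz.
17.02 kHz mod fs = 6.54 kHz.
6.54 kHz > fs/2 = 5.24 kHz, folds to fs − 6.54 kHz = 3.94 kHz.
10.82 kHz mod fs = 0.34 kHz.
0.34 kHz ≤ fs/2 = 5.24 kHz, appears at 0.34 kHz.
31.1 kHz mod fs = 10.14 kHz.
10.14 kHz > fs/2 = 5.24 kHz, folds to fs − 10.14 kHz = 0.34 kHz.
10.82 kHz and 31.1 kHz both map to 0.34 kHz.

10.82 kHz, 31.1 kHz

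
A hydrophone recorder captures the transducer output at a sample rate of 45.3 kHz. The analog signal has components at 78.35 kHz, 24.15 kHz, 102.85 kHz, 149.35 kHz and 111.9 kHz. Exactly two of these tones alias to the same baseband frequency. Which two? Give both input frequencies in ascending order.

fs/2 = 22.65 kHz.
78.35 kHz mod fs = 33.05 kHz.
33.05 kHz > fs/2 = 22.65 kHz, folds to fs − 33.05 kHz = 12.25 kHz.
24.15 kHz > fs/2 = 22.65 kHz, folds to fs − 24.15 kHz = 21.15 kHz.
102.85 kHz mod fs = 12.25 kHz.
12.25 kHz ≤ fs/2 = 22.65 kHz, appears at 12.25 kHz.
149.35 kHz mod fs = 13.45 kHz.
13.45 kHz ≤ fs/2 = 22.65 kHz, appears at 13.45 kHz.
111.9 kHz mod fs = 21.3 kHz.
21.3 kHz ≤ fs/2 = 22.65 kHz, appears at 21.3 kHz.
78.35 kHz and 102.85 kHz both map to 12.25 kHz.

78.35 kHz, 102.85 kHz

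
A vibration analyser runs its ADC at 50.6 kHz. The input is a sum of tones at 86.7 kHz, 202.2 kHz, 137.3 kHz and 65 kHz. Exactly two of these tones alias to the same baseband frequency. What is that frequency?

fs/2 = 25.3 kHz.
86.7 kHz mod fs = 36.1 kHz.
36.1 kHz > fs/2 = 25.3 kHz, folds to fs − 36.1 kHz = 14.5 kHz.
202.2 kHz mod fs = 50.4 kHz.
50.4 kHz > fs/2 = 25.3 kHz, folds to fs − 50.4 kHz = 0.2 kHz.
137.3 kHz mod fs = 36.1 kHz.
36.1 kHz > fs/2 = 25.3 kHz, folds to fs − 36.1 kHz = 14.5 kHz.
65 kHz mod fs = 14.4 kHz.
14.4 kHz ≤ fs/2 = 25.3 kHz, appears at 14.4 kHz.
86.7 kHz and 137.3 kHz both map to 14.5 kHz.

14.5 kHz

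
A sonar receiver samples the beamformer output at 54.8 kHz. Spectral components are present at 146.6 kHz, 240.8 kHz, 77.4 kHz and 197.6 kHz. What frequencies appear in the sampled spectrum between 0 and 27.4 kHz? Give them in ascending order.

fs/2 = 27.4 kHz.
146.6 kHz mod fs = 37 kHz.
37 kHz > fs/2 = 27.4 kHz, folds to fs − 37 kHz = 17.8 kHz.
240.8 kHz mod fs = 21.6 kHz.
21.6 kHz ≤ fs/2 = 27.4 kHz, appears at 21.6 kHz.
77.4 kHz mod fs = 22.6 kHz.
22.6 kHz ≤ fs/2 = 27.4 kHz, appears at 22.6 kHz.
197.6 kHz mod fs = 33.2 kHz.
33.2 kHz > fs/2 = 27.4 kHz, folds to fs − 33.2 kHz = 21.6 kHz.
Distinct values: {17.8 kHz, 21.6 kHz, 22.6 kHz}.

17.8 kHz, 21.6 kHz, 22.6 kHz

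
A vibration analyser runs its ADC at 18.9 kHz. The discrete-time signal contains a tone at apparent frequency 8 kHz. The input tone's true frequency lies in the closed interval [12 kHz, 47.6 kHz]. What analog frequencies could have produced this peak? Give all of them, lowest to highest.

Frequencies that alias to 8 kHz are k·fs ± 8 kHz for integer k ≥ 0.
k=0: 8 kHz.
k=1: 10.9 kHz, 26.9 kHz.
k=2: 29.8 kHz, 45.8 kHz.
k=3: 48.7 kHz, 64.7 kHz.
Within [12 kHz, 47.6 kHz]: 26.9 kHz, 29.8 kHz, 45.8 kHz.

26.9 kHz, 29.8 kHz, 45.8 kHz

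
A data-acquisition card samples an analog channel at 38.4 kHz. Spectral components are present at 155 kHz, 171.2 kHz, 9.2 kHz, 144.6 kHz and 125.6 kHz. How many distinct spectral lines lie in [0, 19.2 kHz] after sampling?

fs/2 = 19.2 kHz.
155 kHz mod fs = 1.4 kHz.
1.4 kHz ≤ fs/2 = 19.2 kHz, appears at 1.4 kHz.
171.2 kHz mod fs = 17.6 kHz.
17.6 kHz ≤ fs/2 = 19.2 kHz, appears at 17.6 kHz.
9.2 kHz ≤ fs/2 = 19.2 kHz, passes unchanged.
144.6 kHz mod fs = 29.4 kHz.
29.4 kHz > fs/2 = 19.2 kHz, folds to fs − 29.4 kHz = 9 kHz.
125.6 kHz mod fs = 10.4 kHz.
10.4 kHz ≤ fs/2 = 19.2 kHz, appears at 10.4 kHz.
Distinct values: {1.4 kHz, 9 kHz, 9.2 kHz, 10.4 kHz, 17.6 kHz} → 5.

5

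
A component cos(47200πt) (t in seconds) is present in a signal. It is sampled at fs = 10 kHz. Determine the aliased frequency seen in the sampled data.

ω = 47200π rad/s → f = ω/(2π) = 23600 Hz = 23.6 kHz.
23.6 kHz mod fs = 3.6 kHz.
3.6 kHz ≤ fs/2 = 5 kHz, appears at 3.6 kHz.

3.6 kHz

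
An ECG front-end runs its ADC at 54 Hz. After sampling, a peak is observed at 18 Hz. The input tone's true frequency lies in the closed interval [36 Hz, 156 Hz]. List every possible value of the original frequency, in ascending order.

Frequencies that alias to 18 Hz are k·fs ± 18 Hz for integer k ≥ 0.
k=0: 18 Hz.
k=1: 36 Hz, 72 Hz.
k=2: 90 Hz, 126 Hz.
k=3: 144 Hz, 180 Hz.
k=4: 198 Hz, 234 Hz.
Within [36 Hz, 156 Hz]: 36 Hz, 72 Hz, 90 Hz, 126 Hz, 144 Hz.

36 Hz, 72 Hz, 90 Hz, 126 Hz, 144 Hz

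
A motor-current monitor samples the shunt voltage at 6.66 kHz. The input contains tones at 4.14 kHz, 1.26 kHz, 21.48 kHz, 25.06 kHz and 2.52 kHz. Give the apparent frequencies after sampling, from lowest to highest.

fs/2 = 3.33 kHz.
4.14 kHz > fs/2 = 3.33 kHz, folds to fs − 4.14 kHz = 2.52 kHz.
1.26 kHz ≤ fs/2 = 3.33 kHz, passes unchanged.
21.48 kHz mod fs = 1.5 kHz.
1.5 kHz ≤ fs/2 = 3.33 kHz, appears at 1.5 kHz.
25.06 kHz mod fs = 5.08 kHz.
5.08 kHz > fs/2 = 3.33 kHz, folds to fs − 5.08 kHz = 1.58 kHz.
2.52 kHz ≤ fs/2 = 3.33 kHz, passes unchanged.
Distinct values: {1.26 kHz, 1.5 kHz, 1.58 kHz, 2.52 kHz}.

1.26 kHz, 1.5 kHz, 1.58 kHz, 2.52 kHz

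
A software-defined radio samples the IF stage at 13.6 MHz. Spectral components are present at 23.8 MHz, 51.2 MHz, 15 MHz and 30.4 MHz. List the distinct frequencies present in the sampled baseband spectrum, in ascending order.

fs/2 = 6.8 MHz.
23.8 MHz mod fs = 10.2 MHz.
10.2 MHz > fs/2 = 6.8 MHz, folds to fs − 10.2 MHz = 3.4 MHz.
51.2 MHz mod fs = 10.4 MHz.
10.4 MHz > fs/2 = 6.8 MHz, folds to fs − 10.4 MHz = 3.2 MHz.
15 MHz mod fs = 1.4 MHz.
1.4 MHz ≤ fs/2 = 6.8 MHz, appears at 1.4 MHz.
30.4 MHz mod fs = 3.2 MHz.
3.2 MHz ≤ fs/2 = 6.8 MHz, appears at 3.2 MHz.
Distinct values: {1.4 MHz, 3.2 MHz, 3.4 MHz}.

1.4 MHz, 3.2 MHz, 3.4 MHz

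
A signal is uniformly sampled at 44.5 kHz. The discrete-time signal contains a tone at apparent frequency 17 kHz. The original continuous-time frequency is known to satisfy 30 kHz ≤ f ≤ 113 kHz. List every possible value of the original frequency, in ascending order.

Frequencies that alias to 17 kHz are k·fs ± 17 kHz for integer k ≥ 0.
k=0: 17 kHz.
k=1: 27.5 kHz, 61.5 kHz.
k=2: 72 kHz, 106 kHz.
k=3: 116.5 kHz, 150.5 kHz.
Within [30 kHz, 113 kHz]: 61.5 kHz, 72 kHz, 106 kHz.

61.5 kHz, 72 kHz, 106 kHz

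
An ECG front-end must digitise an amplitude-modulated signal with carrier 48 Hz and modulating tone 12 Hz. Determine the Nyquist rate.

120 Hz

AM sidebands sit at fc ± fm = 36 Hz and 60 Hz.
Highest-frequency component: 60 Hz.
Nyquist rate = 2 × 60 Hz = 120 Hz.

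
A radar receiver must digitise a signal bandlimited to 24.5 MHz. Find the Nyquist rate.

Nyquist rate = 2 × 24.5 MHz = 49 MHz.

49 MHz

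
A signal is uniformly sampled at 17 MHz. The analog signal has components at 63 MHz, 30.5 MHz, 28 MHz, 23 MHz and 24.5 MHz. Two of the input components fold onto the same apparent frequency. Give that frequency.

6 MHz

fs/2 = 8.5 MHz.
63 MHz mod fs = 12 MHz.
12 MHz > fs/2 = 8.5 MHz, folds to fs − 12 MHz = 5 MHz.
30.5 MHz mod fs = 13.5 MHz.
13.5 MHz > fs/2 = 8.5 MHz, folds to fs − 13.5 MHz = 3.5 MHz.
28 MHz mod fs = 11 MHz.
11 MHz > fs/2 = 8.5 MHz, folds to fs − 11 MHz = 6 MHz.
23 MHz mod fs = 6 MHz.
6 MHz ≤ fs/2 = 8.5 MHz, appears at 6 MHz.
24.5 MHz mod fs = 7.5 MHz.
7.5 MHz ≤ fs/2 = 8.5 MHz, appears at 7.5 MHz.
23 MHz and 28 MHz both map to 6 MHz.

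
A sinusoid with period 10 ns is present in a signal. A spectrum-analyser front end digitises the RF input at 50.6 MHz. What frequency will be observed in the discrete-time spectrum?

T = 10 ns → f = 1/T = 100 MHz.
100 MHz mod fs = 49.4 MHz.
49.4 MHz > fs/2 = 25.3 MHz, folds to fs − 49.4 MHz = 1.2 MHz.

1.2 MHz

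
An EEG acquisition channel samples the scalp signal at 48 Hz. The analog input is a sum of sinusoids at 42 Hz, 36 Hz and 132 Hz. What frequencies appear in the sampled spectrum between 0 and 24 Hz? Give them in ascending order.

fs/2 = 24 Hz.
42 Hz > fs/2 = 24 Hz, folds to fs − 42 Hz = 6 Hz.
36 Hz > fs/2 = 24 Hz, folds to fs − 36 Hz = 12 Hz.
132 Hz mod fs = 36 Hz.
36 Hz > fs/2 = 24 Hz, folds to fs − 36 Hz = 12 Hz.
Distinct values: {6 Hz, 12 Hz}.

6 Hz, 12 Hz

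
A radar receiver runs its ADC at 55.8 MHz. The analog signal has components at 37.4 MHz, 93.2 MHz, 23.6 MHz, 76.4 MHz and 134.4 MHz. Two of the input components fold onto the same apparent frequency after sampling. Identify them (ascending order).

37.4 MHz, 93.2 MHz

fs/2 = 27.9 MHz.
37.4 MHz > fs/2 = 27.9 MHz, folds to fs − 37.4 MHz = 18.4 MHz.
93.2 MHz mod fs = 37.4 MHz.
37.4 MHz > fs/2 = 27.9 MHz, folds to fs − 37.4 MHz = 18.4 MHz.
23.6 MHz ≤ fs/2 = 27.9 MHz, passes unchanged.
76.4 MHz mod fs = 20.6 MHz.
20.6 MHz ≤ fs/2 = 27.9 MHz, appears at 20.6 MHz.
134.4 MHz mod fs = 22.8 MHz.
22.8 MHz ≤ fs/2 = 27.9 MHz, appears at 22.8 MHz.
37.4 MHz and 93.2 MHz both map to 18.4 MHz.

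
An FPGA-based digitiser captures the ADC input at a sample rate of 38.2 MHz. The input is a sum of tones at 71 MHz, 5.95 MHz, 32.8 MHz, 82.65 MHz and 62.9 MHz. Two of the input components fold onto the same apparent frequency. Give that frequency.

5.4 MHz

fs/2 = 19.1 MHz.
71 MHz mod fs = 32.8 MHz.
32.8 MHz > fs/2 = 19.1 MHz, folds to fs − 32.8 MHz = 5.4 MHz.
5.95 MHz ≤ fs/2 = 19.1 MHz, passes unchanged.
32.8 MHz > fs/2 = 19.1 MHz, folds to fs − 32.8 MHz = 5.4 MHz.
82.65 MHz mod fs = 6.25 MHz.
6.25 MHz ≤ fs/2 = 19.1 MHz, appears at 6.25 MHz.
62.9 MHz mod fs = 24.7 MHz.
24.7 MHz > fs/2 = 19.1 MHz, folds to fs − 24.7 MHz = 13.5 MHz.
32.8 MHz and 71 MHz both map to 5.4 MHz.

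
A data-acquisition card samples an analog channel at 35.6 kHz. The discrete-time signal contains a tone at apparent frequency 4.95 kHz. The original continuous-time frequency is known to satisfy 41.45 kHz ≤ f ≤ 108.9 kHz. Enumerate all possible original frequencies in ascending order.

Frequencies that alias to 4.95 kHz are k·fs ± 4.95 kHz for integer k ≥ 0.
k=0: 4.95 kHz.
k=1: 30.65 kHz, 40.55 kHz.
k=2: 66.25 kHz, 76.15 kHz.
k=3: 101.85 kHz, 111.75 kHz.
k=4: 137.45 kHz, 147.35 kHz.
Within [41.45 kHz, 108.9 kHz]: 66.25 kHz, 76.15 kHz, 101.85 kHz.

66.25 kHz, 76.15 kHz, 101.85 kHz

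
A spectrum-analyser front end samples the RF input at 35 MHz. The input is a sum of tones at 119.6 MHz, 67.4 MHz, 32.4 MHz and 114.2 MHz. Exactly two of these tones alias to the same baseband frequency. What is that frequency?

fs/2 = 17.5 MHz.
119.6 MHz mod fs = 14.6 MHz.
14.6 MHz ≤ fs/2 = 17.5 MHz, appears at 14.6 MHz.
67.4 MHz mod fs = 32.4 MHz.
32.4 MHz > fs/2 = 17.5 MHz, folds to fs − 32.4 MHz = 2.6 MHz.
32.4 MHz > fs/2 = 17.5 MHz, folds to fs − 32.4 MHz = 2.6 MHz.
114.2 MHz mod fs = 9.2 MHz.
9.2 MHz ≤ fs/2 = 17.5 MHz, appears at 9.2 MHz.
32.4 MHz and 67.4 MHz both map to 2.6 MHz.

2.6 MHz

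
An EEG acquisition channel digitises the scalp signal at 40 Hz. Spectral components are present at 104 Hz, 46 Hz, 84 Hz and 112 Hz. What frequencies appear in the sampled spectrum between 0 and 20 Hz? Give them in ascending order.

fs/2 = 20 Hz.
104 Hz mod fs = 24 Hz.
24 Hz > fs/2 = 20 Hz, folds to fs − 24 Hz = 16 Hz.
46 Hz mod fs = 6 Hz.
6 Hz ≤ fs/2 = 20 Hz, appears at 6 Hz.
84 Hz mod fs = 4 Hz.
4 Hz ≤ fs/2 = 20 Hz, appears at 4 Hz.
112 Hz mod fs = 32 Hz.
32 Hz > fs/2 = 20 Hz, folds to fs − 32 Hz = 8 Hz.
Distinct values: {4 Hz, 6 Hz, 8 Hz, 16 Hz}.

4 Hz, 6 Hz, 8 Hz, 16 Hz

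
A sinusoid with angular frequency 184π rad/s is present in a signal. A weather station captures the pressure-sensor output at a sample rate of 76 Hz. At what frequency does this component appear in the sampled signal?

ω = 184π rad/s → f = ω/(2π) = 92 Hz.
92 Hz mod fs = 16 Hz.
16 Hz ≤ fs/2 = 38 Hz, appears at 16 Hz.

16 Hz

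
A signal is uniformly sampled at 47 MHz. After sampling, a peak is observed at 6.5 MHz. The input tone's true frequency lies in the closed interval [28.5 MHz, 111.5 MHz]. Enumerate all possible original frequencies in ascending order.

40.5 MHz, 53.5 MHz, 87.5 MHz, 100.5 MHz

Frequencies that alias to 6.5 MHz are k·fs ± 6.5 MHz for integer k ≥ 0.
k=0: 6.5 MHz.
k=1: 40.5 MHz, 53.5 MHz.
k=2: 87.5 MHz, 100.5 MHz.
k=3: 134.5 MHz, 147.5 MHz.
Within [28.5 MHz, 111.5 MHz]: 40.5 MHz, 53.5 MHz, 87.5 MHz, 100.5 MHz.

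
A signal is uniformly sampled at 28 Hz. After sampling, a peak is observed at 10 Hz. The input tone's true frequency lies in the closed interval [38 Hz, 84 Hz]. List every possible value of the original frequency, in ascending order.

38 Hz, 46 Hz, 66 Hz, 74 Hz

Frequencies that alias to 10 Hz are k·fs ± 10 Hz for integer k ≥ 0.
k=0: 10 Hz.
k=1: 18 Hz, 38 Hz.
k=2: 46 Hz, 66 Hz.
k=3: 74 Hz, 94 Hz.
k=4: 102 Hz, 122 Hz.
Within [38 Hz, 84 Hz]: 38 Hz, 46 Hz, 66 Hz, 74 Hz.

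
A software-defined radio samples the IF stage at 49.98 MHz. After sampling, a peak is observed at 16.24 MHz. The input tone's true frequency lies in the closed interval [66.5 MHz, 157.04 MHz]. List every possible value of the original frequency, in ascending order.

Frequencies that alias to 16.24 MHz are k·fs ± 16.24 MHz for integer k ≥ 0.
k=0: 16.24 MHz.
k=1: 33.74 MHz, 66.22 MHz.
k=2: 83.72 MHz, 116.2 MHz.
k=3: 133.7 MHz, 166.18 MHz.
k=4: 183.68 MHz, 216.16 MHz.
Within [66.5 MHz, 157.04 MHz]: 83.72 MHz, 116.2 MHz, 133.7 MHz.

83.72 MHz, 116.2 MHz, 133.7 MHz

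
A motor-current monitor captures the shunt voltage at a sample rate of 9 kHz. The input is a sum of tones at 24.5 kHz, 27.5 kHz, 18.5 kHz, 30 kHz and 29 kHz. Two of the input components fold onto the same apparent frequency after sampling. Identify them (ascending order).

fs/2 = 4.5 kHz.
24.5 kHz mod fs = 6.5 kHz.
6.5 kHz > fs/2 = 4.5 kHz, folds to fs − 6.5 kHz = 2.5 kHz.
27.5 kHz mod fs = 0.5 kHz.
0.5 kHz ≤ fs/2 = 4.5 kHz, appears at 0.5 kHz.
18.5 kHz mod fs = 0.5 kHz.
0.5 kHz ≤ fs/2 = 4.5 kHz, appears at 0.5 kHz.
30 kHz mod fs = 3 kHz.
3 kHz ≤ fs/2 = 4.5 kHz, appears at 3 kHz.
29 kHz mod fs = 2 kHz.
2 kHz ≤ fs/2 = 4.5 kHz, appears at 2 kHz.
18.5 kHz and 27.5 kHz both map to 0.5 kHz.

18.5 kHz, 27.5 kHz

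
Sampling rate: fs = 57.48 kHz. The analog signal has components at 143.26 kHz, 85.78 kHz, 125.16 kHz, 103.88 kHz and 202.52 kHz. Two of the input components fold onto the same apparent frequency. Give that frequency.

28.3 kHz

fs/2 = 28.74 kHz.
143.26 kHz mod fs = 28.3 kHz.
28.3 kHz ≤ fs/2 = 28.74 kHz, appears at 28.3 kHz.
85.78 kHz mod fs = 28.3 kHz.
28.3 kHz ≤ fs/2 = 28.74 kHz, appears at 28.3 kHz.
125.16 kHz mod fs = 10.2 kHz.
10.2 kHz ≤ fs/2 = 28.74 kHz, appears at 10.2 kHz.
103.88 kHz mod fs = 46.4 kHz.
46.4 kHz > fs/2 = 28.74 kHz, folds to fs − 46.4 kHz = 11.08 kHz.
202.52 kHz mod fs = 30.08 kHz.
30.08 kHz > fs/2 = 28.74 kHz, folds to fs − 30.08 kHz = 27.4 kHz.
85.78 kHz and 143.26 kHz both map to 28.3 kHz.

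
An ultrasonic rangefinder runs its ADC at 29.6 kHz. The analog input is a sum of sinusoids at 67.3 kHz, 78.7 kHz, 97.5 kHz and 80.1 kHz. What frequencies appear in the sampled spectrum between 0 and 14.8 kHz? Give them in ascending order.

8.1 kHz, 8.7 kHz, 10.1 kHz

fs/2 = 14.8 kHz.
67.3 kHz mod fs = 8.1 kHz.
8.1 kHz ≤ fs/2 = 14.8 kHz, appears at 8.1 kHz.
78.7 kHz mod fs = 19.5 kHz.
19.5 kHz > fs/2 = 14.8 kHz, folds to fs − 19.5 kHz = 10.1 kHz.
97.5 kHz mod fs = 8.7 kHz.
8.7 kHz ≤ fs/2 = 14.8 kHz, appears at 8.7 kHz.
80.1 kHz mod fs = 20.9 kHz.
20.9 kHz > fs/2 = 14.8 kHz, folds to fs − 20.9 kHz = 8.7 kHz.
Distinct values: {8.1 kHz, 8.7 kHz, 10.1 kHz}.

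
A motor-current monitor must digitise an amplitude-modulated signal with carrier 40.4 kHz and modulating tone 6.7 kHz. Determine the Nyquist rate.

AM sidebands sit at fc ± fm = 33.7 kHz and 47.1 kHz.
Highest-frequency component: 47.1 kHz.
Nyquist rate = 2 × 47.1 kHz = 94.2 kHz.

94.2 kHz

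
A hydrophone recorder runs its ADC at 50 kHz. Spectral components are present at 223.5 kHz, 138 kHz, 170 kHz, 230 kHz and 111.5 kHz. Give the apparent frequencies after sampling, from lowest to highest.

fs/2 = 25 kHz.
223.5 kHz mod fs = 23.5 kHz.
23.5 kHz ≤ fs/2 = 25 kHz, appears at 23.5 kHz.
138 kHz mod fs = 38 kHz.
38 kHz > fs/2 = 25 kHz, folds to fs − 38 kHz = 12 kHz.
170 kHz mod fs = 20 kHz.
20 kHz ≤ fs/2 = 25 kHz, appears at 20 kHz.
230 kHz mod fs = 30 kHz.
30 kHz > fs/2 = 25 kHz, folds to fs − 30 kHz = 20 kHz.
111.5 kHz mod fs = 11.5 kHz.
11.5 kHz ≤ fs/2 = 25 kHz, appears at 11.5 kHz.
Distinct values: {11.5 kHz, 12 kHz, 20 kHz, 23.5 kHz}.

11.5 kHz, 12 kHz, 20 kHz, 23.5 kHz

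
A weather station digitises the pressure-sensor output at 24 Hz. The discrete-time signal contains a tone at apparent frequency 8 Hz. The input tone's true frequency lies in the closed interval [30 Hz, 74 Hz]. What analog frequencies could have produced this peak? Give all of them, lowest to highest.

Frequencies that alias to 8 Hz are k·fs ± 8 Hz for integer k ≥ 0.
k=0: 8 Hz.
k=1: 16 Hz, 32 Hz.
k=2: 40 Hz, 56 Hz.
k=3: 64 Hz, 80 Hz.
k=4: 88 Hz, 104 Hz.
Within [30 Hz, 74 Hz]: 32 Hz, 40 Hz, 56 Hz, 64 Hz.

32 Hz, 40 Hz, 56 Hz, 64 Hz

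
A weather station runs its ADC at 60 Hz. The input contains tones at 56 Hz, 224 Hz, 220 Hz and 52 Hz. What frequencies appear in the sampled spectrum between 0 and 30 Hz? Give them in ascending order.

fs/2 = 30 Hz.
56 Hz > fs/2 = 30 Hz, folds to fs − 56 Hz = 4 Hz.
224 Hz mod fs = 44 Hz.
44 Hz > fs/2 = 30 Hz, folds to fs − 44 Hz = 16 Hz.
220 Hz mod fs = 40 Hz.
40 Hz > fs/2 = 30 Hz, folds to fs − 40 Hz = 20 Hz.
52 Hz > fs/2 = 30 Hz, folds to fs − 52 Hz = 8 Hz.
Distinct values: {4 Hz, 8 Hz, 16 Hz, 20 Hz}.

4 Hz, 8 Hz, 16 Hz, 20 Hz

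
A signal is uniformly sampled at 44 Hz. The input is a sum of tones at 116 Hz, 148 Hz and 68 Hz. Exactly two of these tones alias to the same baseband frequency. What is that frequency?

16 Hz

fs/2 = 22 Hz.
116 Hz mod fs = 28 Hz.
28 Hz > fs/2 = 22 Hz, folds to fs − 28 Hz = 16 Hz.
148 Hz mod fs = 16 Hz.
16 Hz ≤ fs/2 = 22 Hz, appears at 16 Hz.
68 Hz mod fs = 24 Hz.
24 Hz > fs/2 = 22 Hz, folds to fs − 24 Hz = 20 Hz.
116 Hz and 148 Hz both map to 16 Hz.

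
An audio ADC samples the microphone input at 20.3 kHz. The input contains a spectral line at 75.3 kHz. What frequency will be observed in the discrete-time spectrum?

5.9 kHz

75.3 kHz mod fs = 14.4 kHz.
14.4 kHz > fs/2 = 10.15 kHz, folds to fs − 14.4 kHz = 5.9 kHz.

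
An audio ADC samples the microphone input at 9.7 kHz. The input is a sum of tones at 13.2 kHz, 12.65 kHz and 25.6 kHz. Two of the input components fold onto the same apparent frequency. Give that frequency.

3.5 kHz

fs/2 = 4.85 kHz.
13.2 kHz mod fs = 3.5 kHz.
3.5 kHz ≤ fs/2 = 4.85 kHz, appears at 3.5 kHz.
12.65 kHz mod fs = 2.95 kHz.
2.95 kHz ≤ fs/2 = 4.85 kHz, appears at 2.95 kHz.
25.6 kHz mod fs = 6.2 kHz.
6.2 kHz > fs/2 = 4.85 kHz, folds to fs − 6.2 kHz = 3.5 kHz.
13.2 kHz and 25.6 kHz both map to 3.5 kHz.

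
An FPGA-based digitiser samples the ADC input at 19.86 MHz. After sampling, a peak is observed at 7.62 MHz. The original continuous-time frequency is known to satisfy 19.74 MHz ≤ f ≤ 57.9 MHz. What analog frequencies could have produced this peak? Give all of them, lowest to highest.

27.48 MHz, 32.1 MHz, 47.34 MHz, 51.96 MHz

Frequencies that alias to 7.62 MHz are k·fs ± 7.62 MHz for integer k ≥ 0.
k=0: 7.62 MHz.
k=1: 12.24 MHz, 27.48 MHz.
k=2: 32.1 MHz, 47.34 MHz.
k=3: 51.96 MHz, 67.2 MHz.
k=4: 71.82 MHz, 87.06 MHz.
Within [19.74 MHz, 57.9 MHz]: 27.48 MHz, 32.1 MHz, 47.34 MHz, 51.96 MHz.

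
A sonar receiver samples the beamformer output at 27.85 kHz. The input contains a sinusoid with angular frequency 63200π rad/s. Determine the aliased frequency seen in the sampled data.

ω = 63200π rad/s → f = ω/(2π) = 31600 Hz = 31.6 kHz.
31.6 kHz mod fs = 3.75 kHz.
3.75 kHz ≤ fs/2 = 13.925 kHz, appears at 3.75 kHz.

3.75 kHz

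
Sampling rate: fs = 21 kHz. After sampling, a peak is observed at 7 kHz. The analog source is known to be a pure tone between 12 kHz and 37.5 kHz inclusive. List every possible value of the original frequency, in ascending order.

14 kHz, 28 kHz, 35 kHz

Frequencies that alias to 7 kHz are k·fs ± 7 kHz for integer k ≥ 0.
k=0: 7 kHz.
k=1: 14 kHz, 28 kHz.
k=2: 35 kHz, 49 kHz.
k=3: 56 kHz, 70 kHz.
Within [12 kHz, 37.5 kHz]: 14 kHz, 28 kHz, 35 kHz.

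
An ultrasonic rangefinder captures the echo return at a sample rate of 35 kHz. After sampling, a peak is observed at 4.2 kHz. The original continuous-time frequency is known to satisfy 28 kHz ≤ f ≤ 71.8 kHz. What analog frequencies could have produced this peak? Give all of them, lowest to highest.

30.8 kHz, 39.2 kHz, 65.8 kHz

Frequencies that alias to 4.2 kHz are k·fs ± 4.2 kHz for integer k ≥ 0.
k=0: 4.2 kHz.
k=1: 30.8 kHz, 39.2 kHz.
k=2: 65.8 kHz, 74.2 kHz.
k=3: 100.8 kHz, 109.2 kHz.
Within [28 kHz, 71.8 kHz]: 30.8 kHz, 39.2 kHz, 65.8 kHz.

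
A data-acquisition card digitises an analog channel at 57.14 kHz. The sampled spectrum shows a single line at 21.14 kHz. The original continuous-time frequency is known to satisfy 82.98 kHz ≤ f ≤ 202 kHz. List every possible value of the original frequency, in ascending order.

Frequencies that alias to 21.14 kHz are k·fs ± 21.14 kHz for integer k ≥ 0.
k=0: 21.14 kHz.
k=1: 36 kHz, 78.28 kHz.
k=2: 93.14 kHz, 135.42 kHz.
k=3: 150.28 kHz, 192.56 kHz.
k=4: 207.42 kHz, 249.7 kHz.
Within [82.98 kHz, 202 kHz]: 93.14 kHz, 135.42 kHz, 150.28 kHz, 192.56 kHz.

93.14 kHz, 135.42 kHz, 150.28 kHz, 192.56 kHz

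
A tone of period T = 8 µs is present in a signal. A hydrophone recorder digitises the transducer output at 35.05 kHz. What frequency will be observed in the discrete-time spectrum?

15.2 kHz

T = 8 µs → f = 1/T = 125 kHz.
125 kHz mod fs = 19.85 kHz.
19.85 kHz > fs/2 = 17.525 kHz, folds to fs − 19.85 kHz = 15.2 kHz.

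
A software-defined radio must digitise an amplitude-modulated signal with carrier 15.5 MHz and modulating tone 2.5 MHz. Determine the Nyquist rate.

36 MHz

AM sidebands sit at fc ± fm = 13 MHz and 18 MHz.
Highest-frequency component: 18 MHz.
Nyquist rate = 2 × 18 MHz = 36 MHz.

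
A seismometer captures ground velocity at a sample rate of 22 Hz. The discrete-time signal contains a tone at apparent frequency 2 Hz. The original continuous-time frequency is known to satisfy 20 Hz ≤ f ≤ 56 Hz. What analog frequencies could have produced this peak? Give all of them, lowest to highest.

20 Hz, 24 Hz, 42 Hz, 46 Hz

Frequencies that alias to 2 Hz are k·fs ± 2 Hz for integer k ≥ 0.
k=0: 2 Hz.
k=1: 20 Hz, 24 Hz.
k=2: 42 Hz, 46 Hz.
k=3: 64 Hz, 68 Hz.
Within [20 Hz, 56 Hz]: 20 Hz, 24 Hz, 42 Hz, 46 Hz.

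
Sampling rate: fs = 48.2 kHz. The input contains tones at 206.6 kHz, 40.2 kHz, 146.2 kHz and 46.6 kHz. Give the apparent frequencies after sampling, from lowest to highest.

fs/2 = 24.1 kHz.
206.6 kHz mod fs = 13.8 kHz.
13.8 kHz ≤ fs/2 = 24.1 kHz, appears at 13.8 kHz.
40.2 kHz > fs/2 = 24.1 kHz, folds to fs − 40.2 kHz = 8 kHz.
146.2 kHz mod fs = 1.6 kHz.
1.6 kHz ≤ fs/2 = 24.1 kHz, appears at 1.6 kHz.
46.6 kHz > fs/2 = 24.1 kHz, folds to fs − 46.6 kHz = 1.6 kHz.
Distinct values: {1.6 kHz, 8 kHz, 13.8 kHz}.

1.6 kHz, 8 kHz, 13.8 kHz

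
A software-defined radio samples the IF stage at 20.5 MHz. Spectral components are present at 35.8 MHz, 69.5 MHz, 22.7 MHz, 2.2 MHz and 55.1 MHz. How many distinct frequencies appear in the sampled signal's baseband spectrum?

fs/2 = 10.25 MHz.
35.8 MHz mod fs = 15.3 MHz.
15.3 MHz > fs/2 = 10.25 MHz, folds to fs − 15.3 MHz = 5.2 MHz.
69.5 MHz mod fs = 8 MHz.
8 MHz ≤ fs/2 = 10.25 MHz, appears at 8 MHz.
22.7 MHz mod fs = 2.2 MHz.
2.2 MHz ≤ fs/2 = 10.25 MHz, appears at 2.2 MHz.
2.2 MHz ≤ fs/2 = 10.25 MHz, passes unchanged.
55.1 MHz mod fs = 14.1 MHz.
14.1 MHz > fs/2 = 10.25 MHz, folds to fs − 14.1 MHz = 6.4 MHz.
Distinct values: {2.2 MHz, 5.2 MHz, 6.4 MHz, 8 MHz} → 4.

4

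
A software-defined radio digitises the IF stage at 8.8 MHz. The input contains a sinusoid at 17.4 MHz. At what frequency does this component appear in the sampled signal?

17.4 MHz mod fs = 8.6 MHz.
8.6 MHz > fs/2 = 4.4 MHz, folds to fs − 8.6 MHz = 0.2 MHz.

0.2 MHz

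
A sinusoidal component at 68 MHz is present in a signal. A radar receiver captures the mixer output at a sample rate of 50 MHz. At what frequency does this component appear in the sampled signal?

68 MHz mod fs = 18 MHz.
18 MHz ≤ fs/2 = 25 MHz, appears at 18 MHz.

18 MHz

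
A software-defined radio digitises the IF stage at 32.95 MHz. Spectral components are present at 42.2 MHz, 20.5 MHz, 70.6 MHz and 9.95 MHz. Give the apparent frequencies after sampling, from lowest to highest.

4.7 MHz, 9.25 MHz, 9.95 MHz, 12.45 MHz

fs/2 = 16.475 MHz.
42.2 MHz mod fs = 9.25 MHz.
9.25 MHz ≤ fs/2 = 16.475 MHz, appears at 9.25 MHz.
20.5 MHz > fs/2 = 16.475 MHz, folds to fs − 20.5 MHz = 12.45 MHz.
70.6 MHz mod fs = 4.7 MHz.
4.7 MHz ≤ fs/2 = 16.475 MHz, appears at 4.7 MHz.
9.95 MHz ≤ fs/2 = 16.475 MHz, passes unchanged.
Distinct values: {4.7 MHz, 9.25 MHz, 9.95 MHz, 12.45 MHz}.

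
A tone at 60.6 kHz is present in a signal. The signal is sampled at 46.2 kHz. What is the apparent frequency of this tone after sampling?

14.4 kHz

60.6 kHz mod fs = 14.4 kHz.
14.4 kHz ≤ fs/2 = 23.1 kHz, appears at 14.4 kHz.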